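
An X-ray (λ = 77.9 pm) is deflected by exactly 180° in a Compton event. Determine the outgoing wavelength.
82.7526 pm

Using the Compton formula: λ' = λ + λ_C(1 − cos θ)

For θ = 180°, cos θ = -1 (exact) = -1.0000, so:
1 − cos 180° = 1 − (-1) = 2.0000

Δλ = λ_C × 2.0000 = 2.4263 × 2.0000 = 4.8526 pm

λ' = 77.9 + 4.8526 = 82.7526 pm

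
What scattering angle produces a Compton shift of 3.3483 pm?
112.33°

From the Compton formula Δλ = λ_C(1 - cos θ), we can solve for θ:

cos θ = 1 - Δλ/λ_C

Given:
- Δλ = 3.3483 pm
- λ_C = h/(m_e·c) ≈ 2.42631024 pm

cos θ = 1 - 3.3483/2.42631024
cos θ = 1 - 1.379997
cos θ = -0.379997

θ = arccos(-0.379997)
θ = 112.33°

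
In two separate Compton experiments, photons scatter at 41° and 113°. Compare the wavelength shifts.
113° produces the larger shift by a factor of 5.670

Calculate both shifts using Δλ = λ_C(1 - cos θ):

For θ₁ = 41°:
Δλ₁ = 2.4263 × (1 - cos(41°))
Δλ₁ = 2.4263 × 0.2453
Δλ₁ = 0.5952 pm

For θ₂ = 113°:
Δλ₂ = 2.4263 × (1 - cos(113°))
Δλ₂ = 2.4263 × 1.3907
Δλ₂ = 3.3743 pm

The 113° angle produces the larger shift.
Ratio: 3.3743/0.5952 = 5.670

(Intermediate values are shown rounded; full precision is carried through to the final answer.)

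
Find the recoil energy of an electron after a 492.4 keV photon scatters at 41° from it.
94.1349 keV

By energy conservation: K_e = E_initial - E_final

First find the scattered photon energy:
Initial wavelength: λ = hc/E = 2.5180 pm
Compton shift: Δλ = λ_C(1 - cos(41°)) = 0.5952 pm
Final wavelength: λ' = 2.5180 + 0.5952 = 3.1131 pm
Final photon energy: E' = hc/λ' = 398.2651 keV

Electron kinetic energy:
K_e = E - E' = 492.4000 - 398.2651 = 94.1349 keV

(Intermediate values are shown rounded; full precision is carried through to the final answer.)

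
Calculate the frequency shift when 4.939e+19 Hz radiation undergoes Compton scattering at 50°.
6.171e+18 Hz (decrease)

Convert frequency to wavelength (c = 299792458 m/s):
λ₀ = c/f₀ = 299792458/4.939e+19 = 6.0699020e-12 m = 6.0699 pm

Calculate Compton shift:
Δλ = λ_C(1 - cos(50°)) = 0.8667 pm

Final wavelength:
λ' = λ₀ + Δλ = 6.0699 + 0.8667 = 6.9366 pm

Final frequency:
f' = c/λ' = 299792458/6.9366100e-12 = 4.3218871e+19 Hz

Frequency shift (decrease):
Δf = f₀ - f' = 4.939e+19 - 4.3218871e+19 = 6.171e+18 Hz

(Intermediate values are shown rounded; full precision is carried through to the final answer.)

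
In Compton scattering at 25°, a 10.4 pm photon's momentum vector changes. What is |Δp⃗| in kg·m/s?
2.7317e-23 kg·m/s

Photon momentum magnitude is p = h/λ.

Initial momentum:
p₀ = h/λ = 6.6261e-34/1.0400e-11 = 6.3712e-23 kg·m/s

After scattering:
λ' = λ + Δλ = 10.4 + 0.2273 = 10.6273 pm
p' = h/λ' = 6.6261e-34/1.0627e-11 = 6.2349e-23 kg·m/s

Momentum is a vector; the scattered photon's direction makes angle θ = 25° with the incident direction. The magnitude of the vector change Δp⃗ = p⃗₀ − p⃗' is found from the law of cosines:
|Δp⃗|² = p₀² + p'² − 2p₀p'cos θ
|Δp⃗|² = (6.3712e-23)² + (6.2349e-23)² − 2·6.3712e-23·6.2349e-23·cos(25°)
|Δp⃗| = 2.7317e-23 kg·m/s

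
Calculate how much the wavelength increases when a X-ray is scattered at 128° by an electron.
3.9201 pm

Using the Compton scattering formula:
Δλ = λ_C(1 - cos θ)

where λ_C = h/(m_e·c) ≈ 2.4263 pm is the Compton wavelength of an electron.

For θ = 128°:
cos(128°) = -0.6157
1 - cos(128°) = 1.6157

Δλ = 2.4263 × 1.6157
Δλ = 3.9201 pm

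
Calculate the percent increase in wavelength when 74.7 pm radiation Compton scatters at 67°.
1.9789%

Calculate the Compton shift:
Δλ = λ_C(1 - cos(67°))
Δλ = 2.4263 × (1 - cos(67°))
Δλ = 2.4263 × 0.6093
Δλ = 1.4783 pm

Percentage change:
(Δλ/λ₀) × 100 = (1.4783/74.7) × 100
= 1.9789%

(Intermediate values are shown rounded; full precision is carried through to the final answer.)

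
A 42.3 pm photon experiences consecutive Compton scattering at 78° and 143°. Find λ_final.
48.5859 pm

Apply Compton shift twice:

First scattering at θ₁ = 78°:
Δλ₁ = λ_C(1 - cos(78°))
Δλ₁ = 2.4263 × 0.7921
Δλ₁ = 1.9219 pm

After first scattering:
λ₁ = 42.3 + 1.9219 = 44.2219 pm

Second scattering at θ₂ = 143°:
Δλ₂ = λ_C(1 - cos(143°))
Δλ₂ = 2.4263 × 1.7986
Δλ₂ = 4.3640 pm

Final wavelength:
λ₂ = 44.2219 + 4.3640 = 48.5859 pm

Total shift: Δλ_total = 1.9219 + 4.3640 = 6.2859 pm

(Intermediate values are shown rounded; full precision is carried through to the final answer.)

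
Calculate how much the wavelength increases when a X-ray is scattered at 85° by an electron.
2.2148 pm

Using the Compton scattering formula:
Δλ = λ_C(1 - cos θ)

where λ_C = h/(m_e·c) ≈ 2.4263 pm is the Compton wavelength of an electron.

For θ = 85°:
cos(85°) = 0.0872
1 - cos(85°) = 0.9128

Δλ = 2.4263 × 0.9128
Δλ = 2.2148 pm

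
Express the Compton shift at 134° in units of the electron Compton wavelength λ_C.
1.6947 λ_C

The Compton shift formula is:
Δλ = λ_C(1 - cos θ)

Dividing both sides by λ_C:
Δλ/λ_C = 1 - cos θ

For θ = 134°:
Δλ/λ_C = 1 - cos(134°)
Δλ/λ_C = 1 - -0.6947
Δλ/λ_C = 1.6947

This means the shift is 1.6947 × λ_C = 4.1118 pm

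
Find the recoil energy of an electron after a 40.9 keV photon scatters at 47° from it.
1.0152 keV

By energy conservation: K_e = E_initial - E_final

First find the scattered photon energy:
Initial wavelength: λ = hc/E = 30.3140 pm
Compton shift: Δλ = λ_C(1 - cos(47°)) = 0.7716 pm
Final wavelength: λ' = 30.3140 + 0.7716 = 31.0856 pm
Final photon energy: E' = hc/λ' = 39.8848 keV

Electron kinetic energy:
K_e = E - E' = 40.9000 - 39.8848 = 1.0152 keV

(Intermediate values are shown rounded; full precision is carried through to the final answer.)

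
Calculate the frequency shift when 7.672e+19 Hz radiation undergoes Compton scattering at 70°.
2.225e+19 Hz (decrease)

Convert frequency to wavelength (c = 299792458 m/s):
λ₀ = c/f₀ = 299792458/7.672e+19 = 3.9076181e-12 m = 3.9076 pm

Calculate Compton shift:
Δλ = λ_C(1 - cos(70°)) = 1.5965 pm

Final wavelength:
λ' = λ₀ + Δλ = 3.9076 + 1.5965 = 5.5041 pm

Final frequency:
f' = c/λ' = 299792458/5.5040813e-12 = 5.4467302e+19 Hz

Frequency shift (decrease):
Δf = f₀ - f' = 7.672e+19 - 5.4467302e+19 = 2.225e+19 Hz

(Intermediate values are shown rounded; full precision is carried through to the final answer.)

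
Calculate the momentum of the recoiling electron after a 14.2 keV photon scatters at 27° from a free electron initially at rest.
3.5379e-24 kg·m/s

The electron is initially at rest, so by conservation of momentum:
p⃗_e = p⃗₀ − p⃗'  (incident photon momentum minus scattered photon momentum)

Photon momentum magnitudes (p = h/λ = E/c):
λ₀ = hc/E₀ = 87.3128 pm → p₀ = h/λ₀ = 7.5889e-24 kg·m/s
Δλ = λ_C(1 − cos 27°) = 0.2645 pm
λ' = 87.5773 pm → p' = h/λ' = 7.5660e-24 kg·m/s

The scattered photon makes angle θ = 27° with the incident direction, so by the law of cosines:
|p⃗_e|² = p₀² + p'² − 2p₀p'cos θ
|p⃗_e|² = (7.5889e-24)² + (7.5660e-24)² − 2·7.5889e-24·7.5660e-24·cos(27°)
|p⃗_e| = 3.5379e-24 kg·m/s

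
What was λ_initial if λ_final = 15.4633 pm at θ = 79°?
13.5000 pm

From λ' = λ + Δλ, we have λ = λ' - Δλ

First calculate the Compton shift:
Δλ = λ_C(1 - cos θ)
Δλ = 2.4263 × (1 - cos(79°))
Δλ = 2.4263 × 0.8092
Δλ = 1.9633 pm

Initial wavelength:
λ = λ' - Δλ
λ = 15.4633 - 1.9633
λ = 13.5000 pm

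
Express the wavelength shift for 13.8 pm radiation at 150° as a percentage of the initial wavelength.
32.8084%

Calculate the Compton shift:
Δλ = λ_C(1 - cos(150°))
Δλ = 2.4263 × (1 - cos(150°))
Δλ = 2.4263 × 1.8660
Δλ = 4.5276 pm

Percentage change:
(Δλ/λ₀) × 100 = (4.5276/13.8) × 100
= 32.8084%

(Intermediate values are shown rounded; full precision is carried through to the final answer.)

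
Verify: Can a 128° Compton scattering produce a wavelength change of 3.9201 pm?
Yes, consistent

Calculate the expected shift for θ = 128°:

Δλ_expected = λ_C(1 - cos(128°))
Δλ_expected = 2.4263 × (1 - cos(128°))
Δλ_expected = 2.4263 × 1.6157
Δλ_expected = 3.9201 pm

Given shift: 3.9201 pm
Expected shift: 3.9201 pm
Difference: 0.0000 pm

The values match. This is consistent with Compton scattering at the stated angle.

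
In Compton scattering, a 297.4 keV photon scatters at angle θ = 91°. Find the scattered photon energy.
186.7909 keV

First convert energy to wavelength:
λ = hc/E, with hc ≈ 1239.842 keV·pm (i.e. 1239.842 eV·nm)

For E = 297.4 keV = 297400 eV:
λ = 1239.842 keV·pm / 297.4 keV
λ = 4.1689 pm

Calculate the Compton shift:
Δλ = λ_C(1 - cos(91°)) = 2.4263 × 1.0175
Δλ = 2.4687 pm

Final wavelength:
λ' = 4.1689 + 2.4687 = 6.6376 pm

Final energy:
E' = hc/λ' = 1239.842 / 6.6376 = 186.7909 keV

(Intermediate values are shown rounded; full precision is carried through to the final answer.)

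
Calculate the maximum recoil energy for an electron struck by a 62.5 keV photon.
12.2838 keV

Maximum energy transfer occurs at θ = 180° (backscattering).

Initial photon: E₀ = 62.5 keV → λ₀ = 19.8375 pm

Maximum Compton shift (at 180°):
Δλ_max = 2λ_C = 2 × 2.4263 = 4.8526 pm

Final wavelength:
λ' = 19.8375 + 4.8526 = 24.6901 pm

Minimum photon energy (maximum energy to electron):
E'_min = hc/λ' = 50.2162 keV

Maximum electron kinetic energy:
K_max = E₀ - E'_min = 62.5000 - 50.2162 = 12.2838 keV

(Intermediate values are shown rounded; full precision is carried through to the final answer.)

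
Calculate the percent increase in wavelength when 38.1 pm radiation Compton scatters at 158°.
12.2728%

Calculate the Compton shift:
Δλ = λ_C(1 - cos(158°))
Δλ = 2.4263 × (1 - cos(158°))
Δλ = 2.4263 × 1.9272
Δλ = 4.6759 pm

Percentage change:
(Δλ/λ₀) × 100 = (4.6759/38.1) × 100
= 12.2728%

(Intermediate values are shown rounded; full precision is carried through to the final answer.)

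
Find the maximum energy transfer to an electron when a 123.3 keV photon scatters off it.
40.1344 keV

Maximum energy transfer occurs at θ = 180° (backscattering).

Initial photon: E₀ = 123.3 keV → λ₀ = 10.0555 pm

Maximum Compton shift (at 180°):
Δλ_max = 2λ_C = 2 × 2.4263 = 4.8526 pm

Final wavelength:
λ' = 10.0555 + 4.8526 = 14.9081 pm

Minimum photon energy (maximum energy to electron):
E'_min = hc/λ' = 83.1656 keV

Maximum electron kinetic energy:
K_max = E₀ - E'_min = 123.3000 - 83.1656 = 40.1344 keV

(Intermediate values are shown rounded; full precision is carried through to the final answer.)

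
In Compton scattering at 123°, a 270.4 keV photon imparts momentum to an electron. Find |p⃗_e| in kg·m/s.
1.9931e-22 kg·m/s

The electron is initially at rest, so by conservation of momentum:
p⃗_e = p⃗₀ − p⃗'  (incident photon momentum minus scattered photon momentum)

Photon momentum magnitudes (p = h/λ = E/c):
λ₀ = hc/E₀ = 4.5852 pm → p₀ = h/λ₀ = 1.4451e-22 kg·m/s
Δλ = λ_C(1 − cos 123°) = 3.7478 pm
λ' = 8.3330 pm → p' = h/λ' = 7.9516e-23 kg·m/s

The scattered photon makes angle θ = 123° with the incident direction, so by the law of cosines:
|p⃗_e|² = p₀² + p'² − 2p₀p'cos θ
|p⃗_e|² = (1.4451e-22)² + (7.9516e-23)² − 2·1.4451e-22·7.9516e-23·cos(123°)
|p⃗_e| = 1.9931e-22 kg·m/s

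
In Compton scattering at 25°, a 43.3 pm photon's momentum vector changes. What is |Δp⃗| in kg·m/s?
6.6074e-24 kg·m/s

Photon momentum magnitude is p = h/λ.

Initial momentum:
p₀ = h/λ = 6.6261e-34/4.3300e-11 = 1.5303e-23 kg·m/s

After scattering:
λ' = λ + Δλ = 43.3 + 0.2273 = 43.5273 pm
p' = h/λ' = 6.6261e-34/4.3527e-11 = 1.5223e-23 kg·m/s

Momentum is a vector; the scattered photon's direction makes angle θ = 25° with the incident direction. The magnitude of the vector change Δp⃗ = p⃗₀ − p⃗' is found from the law of cosines:
|Δp⃗|² = p₀² + p'² − 2p₀p'cos θ
|Δp⃗|² = (1.5303e-23)² + (1.5223e-23)² − 2·1.5303e-23·1.5223e-23·cos(25°)
|Δp⃗| = 6.6074e-24 kg·m/s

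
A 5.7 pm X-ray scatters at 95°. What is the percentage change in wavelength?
46.2768%

Calculate the Compton shift:
Δλ = λ_C(1 - cos(95°))
Δλ = 2.4263 × (1 - cos(95°))
Δλ = 2.4263 × 1.0872
Δλ = 2.6378 pm

Percentage change:
(Δλ/λ₀) × 100 = (2.6378/5.7) × 100
= 46.2768%

(Intermediate values are shown rounded; full precision is carried through to the final answer.)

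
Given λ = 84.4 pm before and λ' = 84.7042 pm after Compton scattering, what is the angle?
29.00°

First find the wavelength shift:
Δλ = λ' - λ = 84.7042 - 84.4 = 0.3042 pm

Using Δλ = λ_C(1 - cos θ), with λ_C = h/(m_e·c) ≈ 2.42631024 pm:
cos θ = 1 - Δλ/λ_C
cos θ = 1 - 0.3042/2.42631024
cos θ = 0.874624

θ = arccos(0.874624)
θ = 29.00°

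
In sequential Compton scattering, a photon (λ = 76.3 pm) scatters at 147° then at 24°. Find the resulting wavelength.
80.9710 pm

Apply Compton shift twice:

First scattering at θ₁ = 147°:
Δλ₁ = λ_C(1 - cos(147°))
Δλ₁ = 2.4263 × 1.8387
Δλ₁ = 4.4612 pm

After first scattering:
λ₁ = 76.3 + 4.4612 = 80.7612 pm

Second scattering at θ₂ = 24°:
Δλ₂ = λ_C(1 - cos(24°))
Δλ₂ = 2.4263 × 0.0865
Δλ₂ = 0.2098 pm

Final wavelength:
λ₂ = 80.7612 + 0.2098 = 80.9710 pm

Total shift: Δλ_total = 4.4612 + 0.2098 = 4.6710 pm

(Intermediate values are shown rounded; full precision is carried through to the final answer.)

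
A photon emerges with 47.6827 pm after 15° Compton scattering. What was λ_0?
47.6000 pm

From λ' = λ + Δλ, we have λ = λ' - Δλ

First calculate the Compton shift:
Δλ = λ_C(1 - cos θ)
Δλ = 2.4263 × (1 - cos(15°))
Δλ = 2.4263 × 0.0341
Δλ = 0.0827 pm

Initial wavelength:
λ = λ' - Δλ
λ = 47.6827 - 0.0827
λ = 47.6000 pm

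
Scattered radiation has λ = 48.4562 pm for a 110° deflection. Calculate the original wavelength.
45.2000 pm

From λ' = λ + Δλ, we have λ = λ' - Δλ

First calculate the Compton shift:
Δλ = λ_C(1 - cos θ)
Δλ = 2.4263 × (1 - cos(110°))
Δλ = 2.4263 × 1.3420
Δλ = 3.2562 pm

Initial wavelength:
λ = λ' - Δλ
λ = 48.4562 - 3.2562
λ = 45.2000 pm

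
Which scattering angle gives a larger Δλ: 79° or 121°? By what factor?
121° produces the larger shift by a factor of 1.872

Calculate both shifts using Δλ = λ_C(1 - cos θ):

For θ₁ = 79°:
Δλ₁ = 2.4263 × (1 - cos(79°))
Δλ₁ = 2.4263 × 0.8092
Δλ₁ = 1.9633 pm

For θ₂ = 121°:
Δλ₂ = 2.4263 × (1 - cos(121°))
Δλ₂ = 2.4263 × 1.5150
Δλ₂ = 3.6760 pm

The 121° angle produces the larger shift.
Ratio: 3.6760/1.9633 = 1.872

(Intermediate values are shown rounded; full precision is carried through to the final answer.)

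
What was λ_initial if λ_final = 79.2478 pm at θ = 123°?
75.5000 pm

From λ' = λ + Δλ, we have λ = λ' - Δλ

First calculate the Compton shift:
Δλ = λ_C(1 - cos θ)
Δλ = 2.4263 × (1 - cos(123°))
Δλ = 2.4263 × 1.5446
Δλ = 3.7478 pm

Initial wavelength:
λ = λ' - Δλ
λ = 79.2478 - 3.7478
λ = 75.5000 pm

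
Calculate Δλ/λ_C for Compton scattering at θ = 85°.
0.9128 λ_C

The Compton shift formula is:
Δλ = λ_C(1 - cos θ)

Dividing both sides by λ_C:
Δλ/λ_C = 1 - cos θ

For θ = 85°:
Δλ/λ_C = 1 - cos(85°)
Δλ/λ_C = 1 - 0.0872
Δλ/λ_C = 0.9128

This means the shift is 0.9128 × λ_C = 2.2148 pm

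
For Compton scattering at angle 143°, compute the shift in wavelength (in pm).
4.3640 pm

Using the Compton scattering formula:
Δλ = λ_C(1 - cos θ)

where λ_C = h/(m_e·c) ≈ 2.4263 pm is the Compton wavelength of an electron.

For θ = 143°:
cos(143°) = -0.7986
1 - cos(143°) = 1.7986

Δλ = 2.4263 × 1.7986
Δλ = 4.3640 pm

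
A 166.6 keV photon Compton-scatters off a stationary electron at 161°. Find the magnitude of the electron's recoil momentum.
1.4166e-22 kg·m/s

The electron is initially at rest, so by conservation of momentum:
p⃗_e = p⃗₀ − p⃗'  (incident photon momentum minus scattered photon momentum)

Photon momentum magnitudes (p = h/λ = E/c):
λ₀ = hc/E₀ = 7.4420 pm → p₀ = h/λ₀ = 8.9036e-23 kg·m/s
Δλ = λ_C(1 − cos 161°) = 4.7204 pm
λ' = 12.1625 pm → p' = h/λ' = 5.4480e-23 kg·m/s

The scattered photon makes angle θ = 161° with the incident direction, so by the law of cosines:
|p⃗_e|² = p₀² + p'² − 2p₀p'cos θ
|p⃗_e|² = (8.9036e-23)² + (5.4480e-23)² − 2·8.9036e-23·5.4480e-23·cos(161°)
|p⃗_e| = 1.4166e-22 kg·m/s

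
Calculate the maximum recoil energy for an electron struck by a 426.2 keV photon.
266.4612 keV

Maximum energy transfer occurs at θ = 180° (backscattering).

Initial photon: E₀ = 426.2 keV → λ₀ = 2.9091 pm

Maximum Compton shift (at 180°):
Δλ_max = 2λ_C = 2 × 2.4263 = 4.8526 pm

Final wavelength:
λ' = 2.9091 + 4.8526 = 7.7617 pm

Minimum photon energy (maximum energy to electron):
E'_min = hc/λ' = 159.7388 keV

Maximum electron kinetic energy:
K_max = E₀ - E'_min = 426.2000 - 159.7388 = 266.4612 keV

(Intermediate values are shown rounded; full precision is carried through to the final answer.)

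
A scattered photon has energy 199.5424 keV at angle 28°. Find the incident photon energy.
209.1000 keV

Convert final energy to wavelength (hc ≈ 1239.842 keV·pm):
λ' = hc/E' = 1239.842 / 199.5424 = 6.2134 pm

Calculate the Compton shift:
Δλ = λ_C(1 - cos(28°))
Δλ = 2.4263 × (1 - cos(28°))
Δλ = 0.2840 pm

Initial wavelength:
λ = λ' - Δλ = 6.2134 - 0.2840 = 5.9294 pm

Initial energy:
E = hc/λ = 1239.842 / 5.9294 = 209.1000 keV

(Intermediate values are shown rounded; full precision is carried through to the final answer.)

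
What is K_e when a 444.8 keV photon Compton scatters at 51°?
108.5077 keV

By energy conservation: K_e = E_initial - E_final

First find the scattered photon energy:
Initial wavelength: λ = hc/E = 2.7874 pm
Compton shift: Δλ = λ_C(1 - cos(51°)) = 0.8994 pm
Final wavelength: λ' = 2.7874 + 0.8994 = 3.6868 pm
Final photon energy: E' = hc/λ' = 336.2923 keV

Electron kinetic energy:
K_e = E - E' = 444.8000 - 336.2923 = 108.5077 keV

(Intermediate values are shown rounded; full precision is carried through to the final answer.)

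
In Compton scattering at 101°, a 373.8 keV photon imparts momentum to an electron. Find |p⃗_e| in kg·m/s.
2.4382e-22 kg·m/s

The electron is initially at rest, so by conservation of momentum:
p⃗_e = p⃗₀ − p⃗'  (incident photon momentum minus scattered photon momentum)

Photon momentum magnitudes (p = h/λ = E/c):
λ₀ = hc/E₀ = 3.3169 pm → p₀ = h/λ₀ = 1.9977e-22 kg·m/s
Δλ = λ_C(1 − cos 101°) = 2.8893 pm
λ' = 6.2061 pm → p' = h/λ' = 1.0677e-22 kg·m/s

The scattered photon makes angle θ = 101° with the incident direction, so by the law of cosines:
|p⃗_e|² = p₀² + p'² − 2p₀p'cos θ
|p⃗_e|² = (1.9977e-22)² + (1.0677e-22)² − 2·1.9977e-22·1.0677e-22·cos(101°)
|p⃗_e| = 2.4382e-22 kg·m/s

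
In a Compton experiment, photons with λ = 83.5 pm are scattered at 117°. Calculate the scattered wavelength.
87.0278 pm

Using the Compton scattering formula:
λ' = λ + Δλ = λ + λ_C(1 - cos θ)

Given:
- Initial wavelength λ = 83.5 pm
- Scattering angle θ = 117°
- Compton wavelength λ_C ≈ 2.4263 pm

Calculate the shift:
Δλ = 2.4263 × (1 - cos(117°))
Δλ = 2.4263 × 1.4540
Δλ = 3.5278 pm

Final wavelength:
λ' = 83.5 + 3.5278 = 87.0278 pm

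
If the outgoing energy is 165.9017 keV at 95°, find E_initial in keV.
256.4001 keV

Convert final energy to wavelength (hc ≈ 1239.842 keV·pm):
λ' = hc/E' = 1239.842 / 165.9017 = 7.4734 pm

Calculate the Compton shift:
Δλ = λ_C(1 - cos(95°))
Δλ = 2.4263 × (1 - cos(95°))
Δλ = 2.6378 pm

Initial wavelength:
λ = λ' - Δλ = 7.4734 - 2.6378 = 4.8356 pm

Initial energy:
E = hc/λ = 1239.842 / 4.8356 = 256.4001 keV

(Intermediate values are shown rounded; full precision is carried through to the final answer.)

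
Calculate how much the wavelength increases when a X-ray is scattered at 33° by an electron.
0.3914 pm

Using the Compton scattering formula:
Δλ = λ_C(1 - cos θ)

where λ_C = h/(m_e·c) ≈ 2.4263 pm is the Compton wavelength of an electron.

For θ = 33°:
cos(33°) = 0.8387
1 - cos(33°) = 0.1613

Δλ = 2.4263 × 0.1613
Δλ = 0.3914 pm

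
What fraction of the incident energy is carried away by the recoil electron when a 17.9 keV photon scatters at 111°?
0.0454 (or 4.54%)

Calculate initial and final photon energies:

Initial: E₀ = 17.9 keV → λ₀ = 69.2649 pm
Compton shift: Δλ = 3.2958 pm
Final wavelength: λ' = 72.5607 pm
Final energy: E' = 17.0870 keV

Fractional energy loss:
(E₀ - E')/E₀ = (17.9000 - 17.0870)/17.9000
= 0.8130/17.9000
= 0.0454
= 4.54%

(Intermediate values are shown rounded; full precision is carried through to the final answer.)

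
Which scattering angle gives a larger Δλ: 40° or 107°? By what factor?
107° produces the larger shift by a factor of 5.524

Calculate both shifts using Δλ = λ_C(1 - cos θ):

For θ₁ = 40°:
Δλ₁ = 2.4263 × (1 - cos(40°))
Δλ₁ = 2.4263 × 0.2340
Δλ₁ = 0.5676 pm

For θ₂ = 107°:
Δλ₂ = 2.4263 × (1 - cos(107°))
Δλ₂ = 2.4263 × 1.2924
Δλ₂ = 3.1357 pm

The 107° angle produces the larger shift.
Ratio: 3.1357/0.5676 = 5.524

(Intermediate values are shown rounded; full precision is carried through to the final answer.)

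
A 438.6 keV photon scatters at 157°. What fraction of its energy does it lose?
0.6224 (or 62.24%)

Calculate initial and final photon energies:

Initial: E₀ = 438.6 keV → λ₀ = 2.8268 pm
Compton shift: Δλ = 4.6597 pm
Final wavelength: λ' = 7.4866 pm
Final energy: E' = 165.6091 keV

Fractional energy loss:
(E₀ - E')/E₀ = (438.6000 - 165.6091)/438.6000
= 272.9909/438.6000
= 0.6224
= 62.24%

(Intermediate values are shown rounded; full precision is carried through to the final answer.)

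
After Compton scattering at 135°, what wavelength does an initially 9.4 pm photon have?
13.5420 pm

Using the Compton formula: λ' = λ + λ_C(1 − cos θ)

For θ = 135°, cos θ = -√2/2 (exact) ≈ -0.7071, so:
1 − cos 135° = 1 − (-√2/2) ≈ 1.7071

Δλ = λ_C × 1.7071 = 2.4263 × 1.7071 = 4.1420 pm

λ' = 9.4 + 4.1420 = 13.5420 pm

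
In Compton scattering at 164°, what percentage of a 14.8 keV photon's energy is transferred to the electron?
0.0538 (or 5.38%)

Calculate initial and final photon energies:

Initial: E₀ = 14.8 keV → λ₀ = 83.7731 pm
Compton shift: Δλ = 4.7586 pm
Final wavelength: λ' = 88.5317 pm
Final energy: E' = 14.0045 keV

Fractional energy loss:
(E₀ - E')/E₀ = (14.8000 - 14.0045)/14.8000
= 0.7955/14.8000
= 0.0538
= 5.38%

(Intermediate values are shown rounded; full precision is carried through to the final answer.)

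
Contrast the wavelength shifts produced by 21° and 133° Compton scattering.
133° produces the larger shift by a factor of 25.324

Calculate both shifts using Δλ = λ_C(1 - cos θ):

For θ₁ = 21°:
Δλ₁ = 2.4263 × (1 - cos(21°))
Δλ₁ = 2.4263 × 0.0664
Δλ₁ = 0.1612 pm

For θ₂ = 133°:
Δλ₂ = 2.4263 × (1 - cos(133°))
Δλ₂ = 2.4263 × 1.6820
Δλ₂ = 4.0810 pm

The 133° angle produces the larger shift.
Ratio: 4.0810/0.1612 = 25.324

(Intermediate values are shown rounded; full precision is carried through to the final answer.)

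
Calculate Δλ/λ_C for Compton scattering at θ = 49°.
0.3439 λ_C

The Compton shift formula is:
Δλ = λ_C(1 - cos θ)

Dividing both sides by λ_C:
Δλ/λ_C = 1 - cos θ

For θ = 49°:
Δλ/λ_C = 1 - cos(49°)
Δλ/λ_C = 1 - 0.6561
Δλ/λ_C = 0.3439

This means the shift is 0.3439 × λ_C = 0.8345 pm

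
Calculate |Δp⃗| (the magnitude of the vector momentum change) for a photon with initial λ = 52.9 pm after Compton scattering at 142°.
2.2791e-23 kg·m/s

Photon momentum magnitude is p = h/λ.

Initial momentum:
p₀ = h/λ = 6.6261e-34/5.2900e-11 = 1.2526e-23 kg·m/s

After scattering:
λ' = λ + Δλ = 52.9 + 4.3383 = 57.2383 pm
p' = h/λ' = 6.6261e-34/5.7238e-11 = 1.1576e-23 kg·m/s

Momentum is a vector; the scattered photon's direction makes angle θ = 142° with the incident direction. The magnitude of the vector change Δp⃗ = p⃗₀ − p⃗' is found from the law of cosines:
|Δp⃗|² = p₀² + p'² − 2p₀p'cos θ
|Δp⃗|² = (1.2526e-23)² + (1.1576e-23)² − 2·1.2526e-23·1.1576e-23·cos(142°)
|Δp⃗| = 2.2791e-23 kg·m/s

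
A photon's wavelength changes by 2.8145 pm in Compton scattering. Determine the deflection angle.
99.21°

From the Compton formula Δλ = λ_C(1 - cos θ), we can solve for θ:

cos θ = 1 - Δλ/λ_C

Given:
- Δλ = 2.8145 pm
- λ_C = h/(m_e·c) ≈ 2.42631024 pm

cos θ = 1 - 2.8145/2.42631024
cos θ = 1 - 1.159992
cos θ = -0.159992

θ = arccos(-0.159992)
θ = 99.21°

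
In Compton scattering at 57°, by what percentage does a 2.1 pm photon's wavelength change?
52.6118%

Calculate the Compton shift:
Δλ = λ_C(1 - cos(57°))
Δλ = 2.4263 × (1 - cos(57°))
Δλ = 2.4263 × 0.4554
Δλ = 1.1048 pm

Percentage change:
(Δλ/λ₀) × 100 = (1.1048/2.1) × 100
= 52.6118%

(Intermediate values are shown rounded; full precision is carried through to the final answer.)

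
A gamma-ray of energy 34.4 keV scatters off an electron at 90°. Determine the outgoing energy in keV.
32.2303 keV

First convert energy to wavelength:
λ = hc/E, with hc ≈ 1239.842 keV·pm (i.e. 1239.842 eV·nm)

For E = 34.4 keV = 34400 eV:
λ = 1239.842 keV·pm / 34.4 keV
λ = 36.0419 pm

Calculate the Compton shift:
Δλ = λ_C(1 - cos(90°)) = 2.4263 × 1.0000
Δλ = 2.4263 pm

Final wavelength:
λ' = 36.0419 + 2.4263 = 38.4682 pm

Final energy:
E' = hc/λ' = 1239.842 / 38.4682 = 32.2303 keV

(Intermediate values are shown rounded; full precision is carried through to the final answer.)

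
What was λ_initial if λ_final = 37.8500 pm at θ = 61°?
36.6000 pm

From λ' = λ + Δλ, we have λ = λ' - Δλ

First calculate the Compton shift:
Δλ = λ_C(1 - cos θ)
Δλ = 2.4263 × (1 - cos(61°))
Δλ = 2.4263 × 0.5152
Δλ = 1.2500 pm

Initial wavelength:
λ = λ' - Δλ
λ = 37.8500 - 1.2500
λ = 36.6000 pm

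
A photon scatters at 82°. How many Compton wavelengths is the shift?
0.8608 λ_C

The Compton shift formula is:
Δλ = λ_C(1 - cos θ)

Dividing both sides by λ_C:
Δλ/λ_C = 1 - cos θ

For θ = 82°:
Δλ/λ_C = 1 - cos(82°)
Δλ/λ_C = 1 - 0.1392
Δλ/λ_C = 0.8608

This means the shift is 0.8608 × λ_C = 2.0886 pm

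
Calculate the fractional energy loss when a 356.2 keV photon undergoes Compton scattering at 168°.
0.5796 (or 57.96%)

Calculate initial and final photon energies:

Initial: E₀ = 356.2 keV → λ₀ = 3.4807 pm
Compton shift: Δλ = 4.7996 pm
Final wavelength: λ' = 8.2803 pm
Final energy: E' = 149.7331 keV

Fractional energy loss:
(E₀ - E')/E₀ = (356.2000 - 149.7331)/356.2000
= 206.4669/356.2000
= 0.5796
= 57.96%

(Intermediate values are shown rounded; full precision is carried through to the final answer.)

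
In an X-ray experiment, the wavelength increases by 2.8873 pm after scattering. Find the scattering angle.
100.95°

From the Compton formula Δλ = λ_C(1 - cos θ), we can solve for θ:

cos θ = 1 - Δλ/λ_C

Given:
- Δλ = 2.8873 pm
- λ_C = h/(m_e·c) ≈ 2.42631024 pm

cos θ = 1 - 2.8873/2.42631024
cos θ = 1 - 1.189996
cos θ = -0.189996

θ = arccos(-0.189996)
θ = 100.95°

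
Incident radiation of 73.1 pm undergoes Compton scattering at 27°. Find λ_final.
73.3645 pm

Using the Compton scattering formula:
λ' = λ + Δλ = λ + λ_C(1 - cos θ)

Given:
- Initial wavelength λ = 73.1 pm
- Scattering angle θ = 27°
- Compton wavelength λ_C ≈ 2.4263 pm

Calculate the shift:
Δλ = 2.4263 × (1 - cos(27°))
Δλ = 2.4263 × 0.1090
Δλ = 0.2645 pm

Final wavelength:
λ' = 73.1 + 0.2645 = 73.3645 pm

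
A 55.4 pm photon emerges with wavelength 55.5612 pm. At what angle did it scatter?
21.00°

First find the wavelength shift:
Δλ = λ' - λ = 55.5612 - 55.4 = 0.1612 pm

Using Δλ = λ_C(1 - cos θ), with λ_C = h/(m_e·c) ≈ 2.42631024 pm:
cos θ = 1 - Δλ/λ_C
cos θ = 1 - 0.1612/2.42631024
cos θ = 0.933562

θ = arccos(0.933562)
θ = 21.00°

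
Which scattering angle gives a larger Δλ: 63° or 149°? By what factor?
149° produces the larger shift by a factor of 3.401

Calculate both shifts using Δλ = λ_C(1 - cos θ):

For θ₁ = 63°:
Δλ₁ = 2.4263 × (1 - cos(63°))
Δλ₁ = 2.4263 × 0.5460
Δλ₁ = 1.3248 pm

For θ₂ = 149°:
Δλ₂ = 2.4263 × (1 - cos(149°))
Δλ₂ = 2.4263 × 1.8572
Δλ₂ = 4.5061 pm

The 149° angle produces the larger shift.
Ratio: 4.5061/1.3248 = 3.401

(Intermediate values are shown rounded; full precision is carried through to the final answer.)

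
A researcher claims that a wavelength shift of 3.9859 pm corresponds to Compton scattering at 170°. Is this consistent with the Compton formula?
No, inconsistent

Calculate the expected shift for θ = 170°:

Δλ_expected = λ_C(1 - cos(170°))
Δλ_expected = 2.4263 × (1 - cos(170°))
Δλ_expected = 2.4263 × 1.9848
Δλ_expected = 4.8158 pm

Given shift: 3.9859 pm
Expected shift: 4.8158 pm
Difference: 0.8298 pm

The values do not match. The given shift corresponds to θ ≈ 130.0°, not 170°.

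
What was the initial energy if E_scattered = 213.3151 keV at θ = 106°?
456.3000 keV

Convert final energy to wavelength (hc ≈ 1239.842 keV·pm):
λ' = hc/E' = 1239.842 / 213.3151 = 5.8123 pm

Calculate the Compton shift:
Δλ = λ_C(1 - cos(106°))
Δλ = 2.4263 × (1 - cos(106°))
Δλ = 3.0951 pm

Initial wavelength:
λ = λ' - Δλ = 5.8123 - 3.0951 = 2.7172 pm

Initial energy:
E = hc/λ = 1239.842 / 2.7172 = 456.3000 keV

(Intermediate values are shown rounded; full precision is carried through to the final answer.)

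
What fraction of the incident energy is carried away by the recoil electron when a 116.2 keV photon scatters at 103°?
0.2179 (or 21.79%)

Calculate initial and final photon energies:

Initial: E₀ = 116.2 keV → λ₀ = 10.6699 pm
Compton shift: Δλ = 2.9721 pm
Final wavelength: λ' = 13.6420 pm
Final energy: E' = 90.8841 keV

Fractional energy loss:
(E₀ - E')/E₀ = (116.2000 - 90.8841)/116.2000
= 25.3159/116.2000
= 0.2179
= 21.79%

(Intermediate values are shown rounded; full precision is carried through to the final answer.)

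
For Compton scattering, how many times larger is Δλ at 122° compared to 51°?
122° produces the larger shift by a factor of 4.127

Calculate both shifts using Δλ = λ_C(1 - cos θ):

For θ₁ = 51°:
Δλ₁ = 2.4263 × (1 - cos(51°))
Δλ₁ = 2.4263 × 0.3707
Δλ₁ = 0.8994 pm

For θ₂ = 122°:
Δλ₂ = 2.4263 × (1 - cos(122°))
Δλ₂ = 2.4263 × 1.5299
Δλ₂ = 3.7121 pm

The 122° angle produces the larger shift.
Ratio: 3.7121/0.8994 = 4.127

(Intermediate values are shown rounded; full precision is carried through to the final answer.)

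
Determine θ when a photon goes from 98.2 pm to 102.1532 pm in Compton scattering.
129.00°

First find the wavelength shift:
Δλ = λ' - λ = 102.1532 - 98.2 = 3.9532 pm

Using Δλ = λ_C(1 - cos θ), with λ_C = h/(m_e·c) ≈ 2.42631024 pm:
cos θ = 1 - Δλ/λ_C
cos θ = 1 - 3.9532/2.42631024
cos θ = -0.629305

θ = arccos(-0.629305)
θ = 129.00°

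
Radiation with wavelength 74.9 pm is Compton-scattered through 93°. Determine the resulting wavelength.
77.4533 pm

Using the Compton scattering formula:
λ' = λ + Δλ = λ + λ_C(1 - cos θ)

Given:
- Initial wavelength λ = 74.9 pm
- Scattering angle θ = 93°
- Compton wavelength λ_C ≈ 2.4263 pm

Calculate the shift:
Δλ = 2.4263 × (1 - cos(93°))
Δλ = 2.4263 × 1.0523
Δλ = 2.5533 pm

Final wavelength:
λ' = 74.9 + 2.5533 = 77.4533 pm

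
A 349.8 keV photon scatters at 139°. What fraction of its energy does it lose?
0.5457 (or 54.57%)

Calculate initial and final photon energies:

Initial: E₀ = 349.8 keV → λ₀ = 3.5444 pm
Compton shift: Δλ = 4.2575 pm
Final wavelength: λ' = 7.8019 pm
Final energy: E' = 158.9154 keV

Fractional energy loss:
(E₀ - E')/E₀ = (349.8000 - 158.9154)/349.8000
= 190.8846/349.8000
= 0.5457
= 54.57%

(Intermediate values are shown rounded; full precision is carried through to the final answer.)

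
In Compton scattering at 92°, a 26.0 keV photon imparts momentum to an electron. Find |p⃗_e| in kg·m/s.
1.9497e-23 kg·m/s

The electron is initially at rest, so by conservation of momentum:
p⃗_e = p⃗₀ − p⃗'  (incident photon momentum minus scattered photon momentum)

Photon momentum magnitudes (p = h/λ = E/c):
λ₀ = hc/E₀ = 47.6862 pm → p₀ = h/λ₀ = 1.3895e-23 kg·m/s
Δλ = λ_C(1 − cos 92°) = 2.5110 pm
λ' = 50.1972 pm → p' = h/λ' = 1.3200e-23 kg·m/s

The scattered photon makes angle θ = 92° with the incident direction, so by the law of cosines:
|p⃗_e|² = p₀² + p'² − 2p₀p'cos θ
|p⃗_e|² = (1.3895e-23)² + (1.3200e-23)² − 2·1.3895e-23·1.3200e-23·cos(92°)
|p⃗_e| = 1.9497e-23 kg·m/s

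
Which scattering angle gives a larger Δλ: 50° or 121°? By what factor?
121° produces the larger shift by a factor of 4.241

Calculate both shifts using Δλ = λ_C(1 - cos θ):

For θ₁ = 50°:
Δλ₁ = 2.4263 × (1 - cos(50°))
Δλ₁ = 2.4263 × 0.3572
Δλ₁ = 0.8667 pm

For θ₂ = 121°:
Δλ₂ = 2.4263 × (1 - cos(121°))
Δλ₂ = 2.4263 × 1.5150
Δλ₂ = 3.6760 pm

The 121° angle produces the larger shift.
Ratio: 3.6760/0.8667 = 4.241

(Intermediate values are shown rounded; full precision is carried through to the final answer.)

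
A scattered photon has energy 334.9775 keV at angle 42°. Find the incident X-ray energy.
402.7999 keV

Convert final energy to wavelength (hc ≈ 1239.842 keV·pm):
λ' = hc/E' = 1239.842 / 334.9775 = 3.7013 pm

Calculate the Compton shift:
Δλ = λ_C(1 - cos(42°))
Δλ = 2.4263 × (1 - cos(42°))
Δλ = 0.6232 pm

Initial wavelength:
λ = λ' - Δλ = 3.7013 - 0.6232 = 3.0781 pm

Initial energy:
E = hc/λ = 1239.842 / 3.0781 = 402.7999 keV

(Intermediate values are shown rounded; full precision is carried through to the final answer.)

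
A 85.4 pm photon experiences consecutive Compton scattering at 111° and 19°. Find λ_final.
88.8280 pm

Apply Compton shift twice:

First scattering at θ₁ = 111°:
Δλ₁ = λ_C(1 - cos(111°))
Δλ₁ = 2.4263 × 1.3584
Δλ₁ = 3.2958 pm

After first scattering:
λ₁ = 85.4 + 3.2958 = 88.6958 pm

Second scattering at θ₂ = 19°:
Δλ₂ = λ_C(1 - cos(19°))
Δλ₂ = 2.4263 × 0.0545
Δλ₂ = 0.1322 pm

Final wavelength:
λ₂ = 88.6958 + 0.1322 = 88.8280 pm

Total shift: Δλ_total = 3.2958 + 0.1322 = 3.4280 pm

(Intermediate values are shown rounded; full precision is carried through to the final answer.)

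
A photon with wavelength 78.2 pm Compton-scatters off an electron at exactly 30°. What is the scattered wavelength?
78.5251 pm

Using the Compton formula: λ' = λ + λ_C(1 − cos θ)

For θ = 30°, cos θ = √3/2 (exact) ≈ 0.8660, so:
1 − cos 30° = 1 − (√3/2) ≈ 0.1340

Δλ = λ_C × 0.1340 = 2.4263 × 0.1340 = 0.3251 pm

λ' = 78.2 + 0.3251 = 78.5251 pm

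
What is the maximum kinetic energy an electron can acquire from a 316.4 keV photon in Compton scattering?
175.0464 keV

Maximum energy transfer occurs at θ = 180° (backscattering).

Initial photon: E₀ = 316.4 keV → λ₀ = 3.9186 pm

Maximum Compton shift (at 180°):
Δλ_max = 2λ_C = 2 × 2.4263 = 4.8526 pm

Final wavelength:
λ' = 3.9186 + 4.8526 = 8.7712 pm

Minimum photon energy (maximum energy to electron):
E'_min = hc/λ' = 141.3536 keV

Maximum electron kinetic energy:
K_max = E₀ - E'_min = 316.4000 - 141.3536 = 175.0464 keV

(Intermediate values are shown rounded; full precision is carried through to the final answer.)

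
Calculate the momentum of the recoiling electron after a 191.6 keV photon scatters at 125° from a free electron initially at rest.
1.4899e-22 kg·m/s

The electron is initially at rest, so by conservation of momentum:
p⃗_e = p⃗₀ − p⃗'  (incident photon momentum minus scattered photon momentum)

Photon momentum magnitudes (p = h/λ = E/c):
λ₀ = hc/E₀ = 6.4710 pm → p₀ = h/λ₀ = 1.0240e-22 kg·m/s
Δλ = λ_C(1 − cos 125°) = 3.8180 pm
λ' = 10.2890 pm → p' = h/λ' = 6.4400e-23 kg·m/s

The scattered photon makes angle θ = 125° with the incident direction, so by the law of cosines:
|p⃗_e|² = p₀² + p'² − 2p₀p'cos θ
|p⃗_e|² = (1.0240e-22)² + (6.4400e-23)² − 2·1.0240e-22·6.4400e-23·cos(125°)
|p⃗_e| = 1.4899e-22 kg·m/s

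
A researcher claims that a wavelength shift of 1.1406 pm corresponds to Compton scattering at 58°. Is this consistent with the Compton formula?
Yes, consistent

Calculate the expected shift for θ = 58°:

Δλ_expected = λ_C(1 - cos(58°))
Δλ_expected = 2.4263 × (1 - cos(58°))
Δλ_expected = 2.4263 × 0.4701
Δλ_expected = 1.1406 pm

Given shift: 1.1406 pm
Expected shift: 1.1406 pm
Difference: 0.0000 pm

The values match. This is consistent with Compton scattering at the stated angle.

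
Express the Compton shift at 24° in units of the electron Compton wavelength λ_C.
0.0865 λ_C

The Compton shift formula is:
Δλ = λ_C(1 - cos θ)

Dividing both sides by λ_C:
Δλ/λ_C = 1 - cos θ

For θ = 24°:
Δλ/λ_C = 1 - cos(24°)
Δλ/λ_C = 1 - 0.9135
Δλ/λ_C = 0.0865

This means the shift is 0.0865 × λ_C = 0.2098 pm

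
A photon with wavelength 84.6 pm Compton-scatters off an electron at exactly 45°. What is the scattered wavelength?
85.3106 pm

Using the Compton formula: λ' = λ + λ_C(1 − cos θ)

For θ = 45°, cos θ = √2/2 (exact) ≈ 0.7071, so:
1 − cos 45° = 1 − (√2/2) ≈ 0.2929

Δλ = λ_C × 0.2929 = 2.4263 × 0.2929 = 0.7106 pm

λ' = 84.6 + 0.7106 = 85.3106 pm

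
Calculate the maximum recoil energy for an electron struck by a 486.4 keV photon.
318.8909 keV

Maximum energy transfer occurs at θ = 180° (backscattering).

Initial photon: E₀ = 486.4 keV → λ₀ = 2.5490 pm

Maximum Compton shift (at 180°):
Δλ_max = 2λ_C = 2 × 2.4263 = 4.8526 pm

Final wavelength:
λ' = 2.5490 + 4.8526 = 7.4016 pm

Minimum photon energy (maximum energy to electron):
E'_min = hc/λ' = 167.5091 keV

Maximum electron kinetic energy:
K_max = E₀ - E'_min = 486.4000 - 167.5091 = 318.8909 keV

(Intermediate values are shown rounded; full precision is carried through to the final answer.)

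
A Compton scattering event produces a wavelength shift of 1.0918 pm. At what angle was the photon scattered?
56.63°

From the Compton formula Δλ = λ_C(1 - cos θ), we can solve for θ:

cos θ = 1 - Δλ/λ_C

Given:
- Δλ = 1.0918 pm
- λ_C = h/(m_e·c) ≈ 2.42631024 pm

cos θ = 1 - 1.0918/2.42631024
cos θ = 1 - 0.449984
cos θ = 0.550016

θ = arccos(0.550016)
θ = 56.63°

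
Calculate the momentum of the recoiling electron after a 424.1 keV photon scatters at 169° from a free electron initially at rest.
3.1121e-22 kg·m/s

The electron is initially at rest, so by conservation of momentum:
p⃗_e = p⃗₀ − p⃗'  (incident photon momentum minus scattered photon momentum)

Photon momentum magnitudes (p = h/λ = E/c):
λ₀ = hc/E₀ = 2.9235 pm → p₀ = h/λ₀ = 2.2665e-22 kg·m/s
Δλ = λ_C(1 − cos 169°) = 4.8080 pm
λ' = 7.7315 pm → p' = h/λ' = 8.5702e-23 kg·m/s

The scattered photon makes angle θ = 169° with the incident direction, so by the law of cosines:
|p⃗_e|² = p₀² + p'² − 2p₀p'cos θ
|p⃗_e|² = (2.2665e-22)² + (8.5702e-23)² − 2·2.2665e-22·8.5702e-23·cos(169°)
|p⃗_e| = 3.1121e-22 kg·m/s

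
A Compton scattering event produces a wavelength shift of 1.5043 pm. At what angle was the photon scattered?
67.67°

From the Compton formula Δλ = λ_C(1 - cos θ), we can solve for θ:

cos θ = 1 - Δλ/λ_C

Given:
- Δλ = 1.5043 pm
- λ_C = h/(m_e·c) ≈ 2.42631024 pm

cos θ = 1 - 1.5043/2.42631024
cos θ = 1 - 0.619995
cos θ = 0.380005

θ = arccos(0.380005)
θ = 67.67°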